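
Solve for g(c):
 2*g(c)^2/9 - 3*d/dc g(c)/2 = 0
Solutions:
 g(c) = -27/(C1 + 4*c)


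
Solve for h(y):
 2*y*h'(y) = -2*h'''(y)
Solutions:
 h(y) = C1 + Integral(C2*airyai(-y) + C3*airybi(-y), y)


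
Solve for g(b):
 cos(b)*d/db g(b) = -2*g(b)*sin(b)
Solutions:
 g(b) = C1*cos(b)^2


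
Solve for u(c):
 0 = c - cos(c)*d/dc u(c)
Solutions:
 u(c) = C1 + Integral(c/cos(c), c)


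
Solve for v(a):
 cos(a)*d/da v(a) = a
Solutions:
 v(a) = C1 + Integral(a/cos(a), a)


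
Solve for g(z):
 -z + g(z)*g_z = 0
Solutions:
 g(z) = -sqrt(C1 + z^2)
 g(z) = sqrt(C1 + z^2)


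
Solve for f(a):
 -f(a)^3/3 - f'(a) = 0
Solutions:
 f(a) = -sqrt(6)*sqrt(-1/(C1 - a))/2
 f(a) = sqrt(6)*sqrt(-1/(C1 - a))/2


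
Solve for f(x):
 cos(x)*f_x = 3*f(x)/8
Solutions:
 f(x) = C1*(sin(x) + 1)^(3/16)/(sin(x) - 1)^(3/16)


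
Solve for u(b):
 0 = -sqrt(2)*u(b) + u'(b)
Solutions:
 u(b) = C1*exp(sqrt(2)*b)


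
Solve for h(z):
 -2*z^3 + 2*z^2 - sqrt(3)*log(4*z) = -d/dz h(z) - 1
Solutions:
 h(z) = C1 + z^4/2 - 2*z^3/3 + sqrt(3)*z*log(z) - sqrt(3)*z - z + 2*sqrt(3)*z*log(2)


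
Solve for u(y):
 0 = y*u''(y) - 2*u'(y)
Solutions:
 u(y) = C1 + C2*y^3


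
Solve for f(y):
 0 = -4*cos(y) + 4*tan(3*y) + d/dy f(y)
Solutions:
 f(y) = C1 + 4*log(cos(3*y))/3 + 4*sin(y)


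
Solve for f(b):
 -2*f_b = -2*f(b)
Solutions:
 f(b) = C1*exp(b)


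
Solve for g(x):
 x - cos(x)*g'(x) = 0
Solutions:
 g(x) = C1 + Integral(x/cos(x), x)


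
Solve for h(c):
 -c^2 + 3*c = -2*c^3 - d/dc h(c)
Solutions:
 h(c) = C1 - c^4/2 + c^3/3 - 3*c^2/2


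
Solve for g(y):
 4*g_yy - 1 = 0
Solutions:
 g(y) = C1 + C2*y + y^2/8


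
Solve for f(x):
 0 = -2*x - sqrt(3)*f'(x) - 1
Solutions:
 f(x) = C1 - sqrt(3)*x^2/3 - sqrt(3)*x/3


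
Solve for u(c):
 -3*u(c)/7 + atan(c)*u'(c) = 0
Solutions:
 u(c) = C1*exp(3*Integral(1/atan(c), c)/7)


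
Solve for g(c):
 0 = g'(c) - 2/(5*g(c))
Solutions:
 g(c) = -sqrt(C1 + 20*c)/5
 g(c) = sqrt(C1 + 20*c)/5


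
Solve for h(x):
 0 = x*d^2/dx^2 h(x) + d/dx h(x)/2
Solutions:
 h(x) = C1 + C2*sqrt(x)


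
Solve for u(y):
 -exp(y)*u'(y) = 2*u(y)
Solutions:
 u(y) = C1*exp(2*exp(-y))


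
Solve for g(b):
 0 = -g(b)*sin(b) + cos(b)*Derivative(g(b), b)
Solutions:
 g(b) = C1/cos(b)


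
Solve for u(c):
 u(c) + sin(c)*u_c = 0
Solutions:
 u(c) = C1*sqrt(cos(c) + 1)/sqrt(cos(c) - 1)


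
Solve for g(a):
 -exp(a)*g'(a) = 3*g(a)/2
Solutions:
 g(a) = C1*exp(3*exp(-a)/2)


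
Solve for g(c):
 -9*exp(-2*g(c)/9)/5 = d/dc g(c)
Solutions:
 g(c) = 9*log(-sqrt(C1 - 9*c)) - 9*log(15) + 9*log(10)/2
 g(c) = 9*log(C1 - 9*c)/2 - 9*log(15) + 9*log(10)/2


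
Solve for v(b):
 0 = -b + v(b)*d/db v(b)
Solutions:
 v(b) = -sqrt(C1 + b^2)
 v(b) = sqrt(C1 + b^2)


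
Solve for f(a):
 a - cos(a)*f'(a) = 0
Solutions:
 f(a) = C1 + Integral(a/cos(a), a)


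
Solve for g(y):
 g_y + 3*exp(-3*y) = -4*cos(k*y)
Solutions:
 g(y) = C1 + exp(-3*y) - 4*sin(k*y)/k


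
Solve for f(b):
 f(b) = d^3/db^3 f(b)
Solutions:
 f(b) = C3*exp(b) + (C1*sin(sqrt(3)*b/2) + C2*cos(sqrt(3)*b/2))*exp(-b/2)


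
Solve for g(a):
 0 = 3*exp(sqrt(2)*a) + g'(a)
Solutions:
 g(a) = C1 - 3*sqrt(2)*exp(sqrt(2)*a)/2


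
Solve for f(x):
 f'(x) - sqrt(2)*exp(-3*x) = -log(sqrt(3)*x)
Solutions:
 f(x) = C1 - x*log(x) + x*(1 - log(3)/2) - sqrt(2)*exp(-3*x)/3


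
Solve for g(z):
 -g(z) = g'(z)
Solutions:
 g(z) = C1*exp(-z)


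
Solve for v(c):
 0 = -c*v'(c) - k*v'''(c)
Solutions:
 v(c) = C1 + Integral(C2*airyai(c*(-1/k)^(1/3)) + C3*airybi(c*(-1/k)^(1/3)), c)


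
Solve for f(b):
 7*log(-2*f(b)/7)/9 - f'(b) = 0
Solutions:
 -9*Integral(1/(log(-_y) - log(7) + log(2)), (_y, f(b)))/7 = C1 - b


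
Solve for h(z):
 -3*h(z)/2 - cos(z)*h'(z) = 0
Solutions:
 h(z) = C1*(sin(z) - 1)^(3/4)/(sin(z) + 1)^(3/4)


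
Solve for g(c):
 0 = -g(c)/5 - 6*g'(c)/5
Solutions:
 g(c) = C1*exp(-c/6)


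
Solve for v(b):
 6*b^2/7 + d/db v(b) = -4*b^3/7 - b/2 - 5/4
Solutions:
 v(b) = C1 - b^4/7 - 2*b^3/7 - b^2/4 - 5*b/4


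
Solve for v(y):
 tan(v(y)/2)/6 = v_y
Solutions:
 v(y) = -2*asin(C1*exp(y/12)) + 2*pi
 v(y) = 2*asin(C1*exp(y/12))


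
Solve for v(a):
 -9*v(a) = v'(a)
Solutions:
 v(a) = C1*exp(-9*a)


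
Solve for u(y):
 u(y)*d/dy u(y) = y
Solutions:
 u(y) = -sqrt(C1 + y^2)
 u(y) = sqrt(C1 + y^2)


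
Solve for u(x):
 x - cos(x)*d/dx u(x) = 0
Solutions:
 u(x) = C1 + Integral(x/cos(x), x)


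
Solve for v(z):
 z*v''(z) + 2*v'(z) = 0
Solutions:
 v(z) = C1 + C2/z


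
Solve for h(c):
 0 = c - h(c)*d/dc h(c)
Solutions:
 h(c) = -sqrt(C1 + c^2)
 h(c) = sqrt(C1 + c^2)


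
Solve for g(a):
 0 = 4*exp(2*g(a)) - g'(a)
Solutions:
 g(a) = log(-sqrt(-1/(C1 + 4*a))) - log(2)/2
 g(a) = log(-1/(C1 + 4*a))/2 - log(2)/2


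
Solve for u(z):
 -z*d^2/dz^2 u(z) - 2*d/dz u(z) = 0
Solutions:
 u(z) = C1 + C2/z


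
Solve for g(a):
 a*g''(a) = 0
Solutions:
 g(a) = C1 + C2*a


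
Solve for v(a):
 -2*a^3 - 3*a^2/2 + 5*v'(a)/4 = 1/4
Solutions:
 v(a) = C1 + 2*a^4/5 + 2*a^3/5 + a/5


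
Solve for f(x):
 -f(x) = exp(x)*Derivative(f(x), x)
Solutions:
 f(x) = C1*exp(exp(-x))


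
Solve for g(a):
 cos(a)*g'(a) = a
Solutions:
 g(a) = C1 + Integral(a/cos(a), a)


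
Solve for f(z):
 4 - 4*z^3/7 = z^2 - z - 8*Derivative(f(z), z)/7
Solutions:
 f(z) = C1 + z^4/8 + 7*z^3/24 - 7*z^2/16 - 7*z/2


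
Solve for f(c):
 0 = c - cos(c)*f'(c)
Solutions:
 f(c) = C1 + Integral(c/cos(c), c)


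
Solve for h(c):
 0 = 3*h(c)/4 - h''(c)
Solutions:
 h(c) = C1*exp(-sqrt(3)*c/2) + C2*exp(sqrt(3)*c/2)


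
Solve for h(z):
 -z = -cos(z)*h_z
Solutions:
 h(z) = C1 + Integral(z/cos(z), z)


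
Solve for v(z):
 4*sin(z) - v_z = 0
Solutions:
 v(z) = C1 - 4*cos(z)


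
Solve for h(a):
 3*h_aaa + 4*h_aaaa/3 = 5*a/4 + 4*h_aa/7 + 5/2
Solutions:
 h(a) = C1 + C2*a + C3*exp(a*(-63 + sqrt(5313))/56) + C4*exp(-a*(63 + sqrt(5313))/56) - 35*a^3/96 - 1015*a^2/128


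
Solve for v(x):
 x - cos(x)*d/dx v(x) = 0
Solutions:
 v(x) = C1 + Integral(x/cos(x), x)


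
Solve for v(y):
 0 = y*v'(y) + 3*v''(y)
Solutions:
 v(y) = C1 + C2*erf(sqrt(6)*y/6)


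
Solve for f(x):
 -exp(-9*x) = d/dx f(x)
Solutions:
 f(x) = C1 + exp(-9*x)/9


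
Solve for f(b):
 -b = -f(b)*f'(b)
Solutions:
 f(b) = -sqrt(C1 + b^2)
 f(b) = sqrt(C1 + b^2)


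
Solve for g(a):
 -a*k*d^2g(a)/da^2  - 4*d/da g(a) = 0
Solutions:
 g(a) = C1 + a^(((re(k) - 4)*re(k) + im(k)^2)/(re(k)^2 + im(k)^2))*(C2*sin(4*log(a)*Abs(im(k))/(re(k)^2 + im(k)^2)) + C3*cos(4*log(a)*im(k)/(re(k)^2 + im(k)^2)))


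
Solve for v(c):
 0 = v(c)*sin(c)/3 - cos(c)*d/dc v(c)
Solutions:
 v(c) = C1/cos(c)^(1/3)


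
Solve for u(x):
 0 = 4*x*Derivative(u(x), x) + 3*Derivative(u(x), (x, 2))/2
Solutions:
 u(x) = C1 + C2*erf(2*sqrt(3)*x/3)


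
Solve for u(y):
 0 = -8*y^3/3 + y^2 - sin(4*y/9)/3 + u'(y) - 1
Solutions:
 u(y) = C1 + 2*y^4/3 - y^3/3 + y - 3*cos(4*y/9)/4


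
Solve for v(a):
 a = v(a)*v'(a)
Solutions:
 v(a) = -sqrt(C1 + a^2)
 v(a) = sqrt(C1 + a^2)


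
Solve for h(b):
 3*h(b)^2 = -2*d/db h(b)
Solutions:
 h(b) = 2/(C1 + 3*b)


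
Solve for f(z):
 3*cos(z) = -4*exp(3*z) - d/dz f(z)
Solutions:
 f(z) = C1 - 4*exp(3*z)/3 - 3*sin(z)


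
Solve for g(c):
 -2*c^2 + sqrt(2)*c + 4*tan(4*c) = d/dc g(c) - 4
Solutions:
 g(c) = C1 - 2*c^3/3 + sqrt(2)*c^2/2 + 4*c - log(cos(4*c))


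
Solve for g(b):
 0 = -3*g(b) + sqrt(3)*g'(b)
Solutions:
 g(b) = C1*exp(sqrt(3)*b)


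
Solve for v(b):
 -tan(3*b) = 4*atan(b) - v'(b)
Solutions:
 v(b) = C1 + 4*b*atan(b) - 2*log(b^2 + 1) - log(cos(3*b))/3


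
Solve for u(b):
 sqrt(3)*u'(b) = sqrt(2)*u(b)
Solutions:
 u(b) = C1*exp(sqrt(6)*b/3)


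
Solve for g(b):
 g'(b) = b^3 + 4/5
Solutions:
 g(b) = C1 + b^4/4 + 4*b/5


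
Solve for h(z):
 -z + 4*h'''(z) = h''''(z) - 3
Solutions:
 h(z) = C1 + C2*z + C3*z^2 + C4*exp(4*z) + z^4/96 - 11*z^3/96


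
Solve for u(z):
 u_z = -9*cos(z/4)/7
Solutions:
 u(z) = C1 - 36*sin(z/4)/7


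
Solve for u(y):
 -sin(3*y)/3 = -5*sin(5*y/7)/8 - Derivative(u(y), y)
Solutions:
 u(y) = C1 + 7*cos(5*y/7)/8 - cos(3*y)/9


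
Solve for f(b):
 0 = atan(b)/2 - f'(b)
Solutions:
 f(b) = C1 + b*atan(b)/2 - log(b^2 + 1)/4


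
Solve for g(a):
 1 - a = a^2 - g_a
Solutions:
 g(a) = C1 + a^3/3 + a^2/2 - a


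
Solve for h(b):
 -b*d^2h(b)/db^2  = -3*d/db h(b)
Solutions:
 h(b) = C1 + C2*b^4


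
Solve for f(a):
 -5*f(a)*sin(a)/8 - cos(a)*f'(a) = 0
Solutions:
 f(a) = C1*cos(a)^(5/8)


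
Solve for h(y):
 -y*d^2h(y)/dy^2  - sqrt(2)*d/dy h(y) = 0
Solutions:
 h(y) = C1 + C2*y^(1 - sqrt(2))


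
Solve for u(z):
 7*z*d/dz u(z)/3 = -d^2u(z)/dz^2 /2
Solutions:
 u(z) = C1 + C2*erf(sqrt(21)*z/3)


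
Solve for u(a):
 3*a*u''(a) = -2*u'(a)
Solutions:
 u(a) = C1 + C2*a^(1/3)


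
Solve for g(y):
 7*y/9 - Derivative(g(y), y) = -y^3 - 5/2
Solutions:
 g(y) = C1 + y^4/4 + 7*y^2/18 + 5*y/2


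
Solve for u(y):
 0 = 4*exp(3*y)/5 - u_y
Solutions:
 u(y) = C1 + 4*exp(3*y)/15


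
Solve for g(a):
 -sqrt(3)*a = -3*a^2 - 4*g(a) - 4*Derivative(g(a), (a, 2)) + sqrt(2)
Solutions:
 g(a) = C1*sin(a) + C2*cos(a) - 3*a^2/4 + sqrt(3)*a/4 + sqrt(2)/4 + 3/2


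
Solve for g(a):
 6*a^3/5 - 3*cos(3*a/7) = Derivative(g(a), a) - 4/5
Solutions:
 g(a) = C1 + 3*a^4/10 + 4*a/5 - 7*sin(3*a/7)


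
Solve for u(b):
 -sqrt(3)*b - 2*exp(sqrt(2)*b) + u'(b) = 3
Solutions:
 u(b) = C1 + sqrt(3)*b^2/2 + 3*b + sqrt(2)*exp(sqrt(2)*b)


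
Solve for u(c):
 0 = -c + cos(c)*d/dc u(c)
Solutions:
 u(c) = C1 + Integral(c/cos(c), c)


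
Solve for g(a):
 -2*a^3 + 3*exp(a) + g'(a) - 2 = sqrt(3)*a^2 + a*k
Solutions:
 g(a) = C1 + a^4/2 + sqrt(3)*a^3/3 + a^2*k/2 + 2*a - 3*exp(a)


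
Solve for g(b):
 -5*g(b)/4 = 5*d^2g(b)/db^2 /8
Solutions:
 g(b) = C1*sin(sqrt(2)*b) + C2*cos(sqrt(2)*b)


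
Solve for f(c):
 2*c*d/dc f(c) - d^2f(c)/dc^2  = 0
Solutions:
 f(c) = C1 + C2*erfi(c)


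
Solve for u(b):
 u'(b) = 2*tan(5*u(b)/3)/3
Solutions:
 u(b) = -3*asin(C1*exp(10*b/9))/5 + 3*pi/5
 u(b) = 3*asin(C1*exp(10*b/9))/5


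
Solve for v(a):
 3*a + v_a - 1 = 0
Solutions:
 v(a) = C1 - 3*a^2/2 + a


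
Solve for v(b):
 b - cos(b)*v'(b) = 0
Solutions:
 v(b) = C1 + Integral(b/cos(b), b)


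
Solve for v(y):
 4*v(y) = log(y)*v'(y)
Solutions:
 v(y) = C1*exp(4*li(y))


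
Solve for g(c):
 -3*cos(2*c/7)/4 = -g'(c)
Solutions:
 g(c) = C1 + 21*sin(2*c/7)/8


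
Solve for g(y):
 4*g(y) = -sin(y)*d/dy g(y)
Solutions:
 g(y) = C1*(cos(y)^2 + 2*cos(y) + 1)/(cos(y)^2 - 2*cos(y) + 1)


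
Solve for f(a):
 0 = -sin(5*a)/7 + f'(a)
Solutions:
 f(a) = C1 - cos(5*a)/35


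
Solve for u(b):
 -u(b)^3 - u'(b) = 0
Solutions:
 u(b) = -sqrt(2)*sqrt(-1/(C1 - b))/2
 u(b) = sqrt(2)*sqrt(-1/(C1 - b))/2


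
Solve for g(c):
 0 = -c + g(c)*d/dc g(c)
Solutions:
 g(c) = -sqrt(C1 + c^2)
 g(c) = sqrt(C1 + c^2)


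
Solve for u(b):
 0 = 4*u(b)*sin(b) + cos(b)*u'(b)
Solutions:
 u(b) = C1*cos(b)^4


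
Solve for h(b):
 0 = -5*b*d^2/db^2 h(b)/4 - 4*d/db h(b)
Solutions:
 h(b) = C1 + C2/b^(11/5)


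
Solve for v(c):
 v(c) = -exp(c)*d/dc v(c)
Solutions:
 v(c) = C1*exp(exp(-c))


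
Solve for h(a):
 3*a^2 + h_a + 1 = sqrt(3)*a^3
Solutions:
 h(a) = C1 + sqrt(3)*a^4/4 - a^3 - a


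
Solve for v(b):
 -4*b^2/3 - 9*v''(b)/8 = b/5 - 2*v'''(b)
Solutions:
 v(b) = C1 + C2*b + C3*exp(9*b/16) - 8*b^4/81 - 2668*b^3/3645 - 42688*b^2/10935


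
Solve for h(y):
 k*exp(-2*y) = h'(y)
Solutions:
 h(y) = C1 - k*exp(-2*y)/2


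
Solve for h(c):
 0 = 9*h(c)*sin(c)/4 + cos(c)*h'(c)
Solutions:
 h(c) = C1*cos(c)^(9/4)


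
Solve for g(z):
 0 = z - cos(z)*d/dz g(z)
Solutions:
 g(z) = C1 + Integral(z/cos(z), z)


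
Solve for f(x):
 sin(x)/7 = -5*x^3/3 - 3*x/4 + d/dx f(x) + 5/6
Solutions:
 f(x) = C1 + 5*x^4/12 + 3*x^2/8 - 5*x/6 - cos(x)/7


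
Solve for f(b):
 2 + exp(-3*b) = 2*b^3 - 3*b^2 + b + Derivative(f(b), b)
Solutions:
 f(b) = C1 - b^4/2 + b^3 - b^2/2 + 2*b - exp(-3*b)/3


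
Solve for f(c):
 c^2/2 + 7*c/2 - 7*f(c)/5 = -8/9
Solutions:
 f(c) = 5*c^2/14 + 5*c/2 + 40/63


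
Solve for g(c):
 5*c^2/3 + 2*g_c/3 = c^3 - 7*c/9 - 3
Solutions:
 g(c) = C1 + 3*c^4/8 - 5*c^3/6 - 7*c^2/12 - 9*c/2


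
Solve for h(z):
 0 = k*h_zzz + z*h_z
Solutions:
 h(z) = C1 + Integral(C2*airyai(z*(-1/k)^(1/3)) + C3*airybi(z*(-1/k)^(1/3)), z)


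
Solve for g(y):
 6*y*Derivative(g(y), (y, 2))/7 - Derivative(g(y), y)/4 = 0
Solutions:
 g(y) = C1 + C2*y^(31/24)


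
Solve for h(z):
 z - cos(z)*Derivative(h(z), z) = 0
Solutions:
 h(z) = C1 + Integral(z/cos(z), z)


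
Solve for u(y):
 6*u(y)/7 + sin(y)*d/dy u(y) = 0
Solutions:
 u(y) = C1*(cos(y) + 1)^(3/7)/(cos(y) - 1)^(3/7)


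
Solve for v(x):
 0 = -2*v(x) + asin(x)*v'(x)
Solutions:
 v(x) = C1*exp(2*Integral(1/asin(x), x))


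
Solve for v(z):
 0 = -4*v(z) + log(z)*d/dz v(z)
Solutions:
 v(z) = C1*exp(4*li(z))


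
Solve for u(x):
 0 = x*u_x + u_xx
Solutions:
 u(x) = C1 + C2*erf(sqrt(2)*x/2)


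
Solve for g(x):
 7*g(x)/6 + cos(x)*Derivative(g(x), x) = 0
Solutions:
 g(x) = C1*(sin(x) - 1)^(7/12)/(sin(x) + 1)^(7/12)


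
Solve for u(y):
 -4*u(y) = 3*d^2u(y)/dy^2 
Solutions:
 u(y) = C1*sin(2*sqrt(3)*y/3) + C2*cos(2*sqrt(3)*y/3)


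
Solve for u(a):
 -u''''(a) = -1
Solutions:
 u(a) = C1 + C2*a + C3*a^2 + C4*a^3 + a^4/24


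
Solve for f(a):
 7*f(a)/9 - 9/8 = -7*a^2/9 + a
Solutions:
 f(a) = -a^2 + 9*a/7 + 81/56


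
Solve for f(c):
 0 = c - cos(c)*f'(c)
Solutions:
 f(c) = C1 + Integral(c/cos(c), c)


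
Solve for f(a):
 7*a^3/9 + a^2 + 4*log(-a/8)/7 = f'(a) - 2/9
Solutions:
 f(a) = C1 + 7*a^4/36 + a^3/3 + 4*a*log(-a)/7 + 2*a*(-54*log(2) - 11)/63


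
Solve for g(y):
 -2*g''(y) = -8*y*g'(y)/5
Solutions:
 g(y) = C1 + C2*erfi(sqrt(10)*y/5)


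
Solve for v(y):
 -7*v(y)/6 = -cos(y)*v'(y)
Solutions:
 v(y) = C1*(sin(y) + 1)^(7/12)/(sin(y) - 1)^(7/12)


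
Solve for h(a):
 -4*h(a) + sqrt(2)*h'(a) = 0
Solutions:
 h(a) = C1*exp(2*sqrt(2)*a)


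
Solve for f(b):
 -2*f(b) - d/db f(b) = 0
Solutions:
 f(b) = C1*exp(-2*b)


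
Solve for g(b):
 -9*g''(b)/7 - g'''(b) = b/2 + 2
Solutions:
 g(b) = C1 + C2*b + C3*exp(-9*b/7) - 7*b^3/108 - 203*b^2/324


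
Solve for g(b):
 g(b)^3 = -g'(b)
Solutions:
 g(b) = -sqrt(2)*sqrt(-1/(C1 - b))/2
 g(b) = sqrt(2)*sqrt(-1/(C1 - b))/2


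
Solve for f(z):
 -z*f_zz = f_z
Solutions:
 f(z) = C1 + C2*log(z)


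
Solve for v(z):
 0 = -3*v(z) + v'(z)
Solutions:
 v(z) = C1*exp(3*z)


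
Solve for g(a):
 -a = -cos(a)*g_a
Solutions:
 g(a) = C1 + Integral(a/cos(a), a)


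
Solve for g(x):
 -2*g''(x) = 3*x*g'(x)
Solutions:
 g(x) = C1 + C2*erf(sqrt(3)*x/2)


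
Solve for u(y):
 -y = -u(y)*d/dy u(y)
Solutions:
 u(y) = -sqrt(C1 + y^2)
 u(y) = sqrt(C1 + y^2)


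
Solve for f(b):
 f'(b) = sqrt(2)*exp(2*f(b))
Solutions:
 f(b) = log(-sqrt(-1/(C1 + sqrt(2)*b))) - log(2)/2
 f(b) = log(-1/(C1 + sqrt(2)*b))/2 - log(2)/2


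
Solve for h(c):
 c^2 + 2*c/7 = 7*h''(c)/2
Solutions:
 h(c) = C1 + C2*c + c^4/42 + 2*c^3/147


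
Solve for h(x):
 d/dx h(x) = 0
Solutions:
 h(x) = C1


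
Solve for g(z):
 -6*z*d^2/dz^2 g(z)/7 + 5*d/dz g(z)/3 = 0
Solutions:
 g(z) = C1 + C2*z^(53/18)


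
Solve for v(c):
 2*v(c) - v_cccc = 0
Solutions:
 v(c) = C1*exp(-2^(1/4)*c) + C2*exp(2^(1/4)*c) + C3*sin(2^(1/4)*c) + C4*cos(2^(1/4)*c)


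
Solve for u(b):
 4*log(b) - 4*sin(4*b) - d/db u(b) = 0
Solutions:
 u(b) = C1 + 4*b*log(b) - 4*b + cos(4*b)


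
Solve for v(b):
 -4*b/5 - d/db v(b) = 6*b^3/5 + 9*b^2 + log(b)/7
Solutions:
 v(b) = C1 - 3*b^4/10 - 3*b^3 - 2*b^2/5 - b*log(b)/7 + b/7


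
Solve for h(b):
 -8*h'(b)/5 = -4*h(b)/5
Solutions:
 h(b) = C1*exp(b/2)


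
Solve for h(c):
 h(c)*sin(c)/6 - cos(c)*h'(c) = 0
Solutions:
 h(c) = C1/cos(c)^(1/6)


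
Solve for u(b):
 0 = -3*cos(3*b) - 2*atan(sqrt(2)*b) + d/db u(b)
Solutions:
 u(b) = C1 + 2*b*atan(sqrt(2)*b) - sqrt(2)*log(2*b^2 + 1)/2 + sin(3*b)


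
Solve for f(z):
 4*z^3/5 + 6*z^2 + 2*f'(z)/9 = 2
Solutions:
 f(z) = C1 - 9*z^4/10 - 9*z^3 + 9*z


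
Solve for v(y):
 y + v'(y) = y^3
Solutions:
 v(y) = C1 + y^4/4 - y^2/2


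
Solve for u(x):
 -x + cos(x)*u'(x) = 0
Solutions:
 u(x) = C1 + Integral(x/cos(x), x)


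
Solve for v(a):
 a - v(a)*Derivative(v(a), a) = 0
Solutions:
 v(a) = -sqrt(C1 + a^2)
 v(a) = sqrt(C1 + a^2)


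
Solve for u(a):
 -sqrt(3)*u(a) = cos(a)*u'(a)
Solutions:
 u(a) = C1*(sin(a) - 1)^(sqrt(3)/2)/(sin(a) + 1)^(sqrt(3)/2)


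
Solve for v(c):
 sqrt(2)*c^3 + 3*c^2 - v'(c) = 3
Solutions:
 v(c) = C1 + sqrt(2)*c^4/4 + c^3 - 3*c


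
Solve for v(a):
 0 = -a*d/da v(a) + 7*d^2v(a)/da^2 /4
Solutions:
 v(a) = C1 + C2*erfi(sqrt(14)*a/7)


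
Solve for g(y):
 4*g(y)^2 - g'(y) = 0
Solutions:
 g(y) = -1/(C1 + 4*y)


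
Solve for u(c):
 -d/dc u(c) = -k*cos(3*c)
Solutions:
 u(c) = C1 + k*sin(3*c)/3


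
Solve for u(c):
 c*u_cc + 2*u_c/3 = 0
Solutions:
 u(c) = C1 + C2*c^(1/3)


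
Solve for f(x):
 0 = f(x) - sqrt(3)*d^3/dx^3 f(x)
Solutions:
 f(x) = C3*exp(3^(5/6)*x/3) + (C1*sin(3^(1/3)*x/2) + C2*cos(3^(1/3)*x/2))*exp(-3^(5/6)*x/6)


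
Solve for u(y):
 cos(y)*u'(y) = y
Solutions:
 u(y) = C1 + Integral(y/cos(y), y)


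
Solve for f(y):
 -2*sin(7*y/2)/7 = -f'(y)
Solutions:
 f(y) = C1 - 4*cos(7*y/2)/49


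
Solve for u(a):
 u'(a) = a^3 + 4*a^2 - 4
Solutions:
 u(a) = C1 + a^4/4 + 4*a^3/3 - 4*a


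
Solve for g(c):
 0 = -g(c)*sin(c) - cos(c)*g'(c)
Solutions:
 g(c) = C1*cos(c)


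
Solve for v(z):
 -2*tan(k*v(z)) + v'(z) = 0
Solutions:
 v(z) = Piecewise((-asin(exp(C1*k + 2*k*z))/k + pi/k, Ne(k, 0)), (nan, True))
 v(z) = Piecewise((asin(exp(C1*k + 2*k*z))/k, Ne(k, 0)), (nan, True))


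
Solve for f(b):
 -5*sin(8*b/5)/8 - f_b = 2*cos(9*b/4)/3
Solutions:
 f(b) = C1 - 8*sin(9*b/4)/27 + 25*cos(8*b/5)/64


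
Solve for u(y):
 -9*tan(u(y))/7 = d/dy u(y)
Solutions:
 u(y) = pi - asin(C1*exp(-9*y/7))
 u(y) = asin(C1*exp(-9*y/7))


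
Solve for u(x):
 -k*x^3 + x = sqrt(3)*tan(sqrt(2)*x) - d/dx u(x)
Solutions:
 u(x) = C1 + k*x^4/4 - x^2/2 - sqrt(6)*log(cos(sqrt(2)*x))/2


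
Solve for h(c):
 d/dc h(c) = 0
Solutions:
 h(c) = C1


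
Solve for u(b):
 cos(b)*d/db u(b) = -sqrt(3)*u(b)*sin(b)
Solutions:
 u(b) = C1*cos(b)^(sqrt(3))


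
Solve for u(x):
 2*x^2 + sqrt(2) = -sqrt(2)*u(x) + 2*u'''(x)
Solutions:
 u(x) = C3*exp(2^(5/6)*x/2) - sqrt(2)*x^2 + (C1*sin(2^(5/6)*sqrt(3)*x/4) + C2*cos(2^(5/6)*sqrt(3)*x/4))*exp(-2^(5/6)*x/4) - 1


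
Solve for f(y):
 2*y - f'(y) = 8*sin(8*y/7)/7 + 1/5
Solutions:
 f(y) = C1 + y^2 - y/5 + cos(8*y/7)


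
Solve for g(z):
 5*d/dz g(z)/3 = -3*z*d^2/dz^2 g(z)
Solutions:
 g(z) = C1 + C2*z^(4/9)


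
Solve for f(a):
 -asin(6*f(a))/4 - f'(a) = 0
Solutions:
 Integral(1/asin(6*_y), (_y, f(a))) = C1 - a/4


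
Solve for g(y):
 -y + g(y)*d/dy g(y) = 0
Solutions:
 g(y) = -sqrt(C1 + y^2)
 g(y) = sqrt(C1 + y^2)


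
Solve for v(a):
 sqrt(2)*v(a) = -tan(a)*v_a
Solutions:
 v(a) = C1/sin(a)^(sqrt(2))


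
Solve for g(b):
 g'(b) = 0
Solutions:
 g(b) = C1


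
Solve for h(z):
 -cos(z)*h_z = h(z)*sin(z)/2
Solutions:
 h(z) = C1*sqrt(cos(z))


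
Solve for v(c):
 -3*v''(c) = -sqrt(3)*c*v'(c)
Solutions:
 v(c) = C1 + C2*erfi(sqrt(2)*3^(3/4)*c/6)


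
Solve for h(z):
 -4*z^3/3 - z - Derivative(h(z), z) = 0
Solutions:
 h(z) = C1 - z^4/3 - z^2/2


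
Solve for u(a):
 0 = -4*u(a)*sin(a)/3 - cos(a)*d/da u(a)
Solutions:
 u(a) = C1*cos(a)^(4/3)


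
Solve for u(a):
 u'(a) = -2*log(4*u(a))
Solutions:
 Integral(1/(log(_y) + 2*log(2)), (_y, u(a)))/2 = C1 - a


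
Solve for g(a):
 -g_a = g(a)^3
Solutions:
 g(a) = -sqrt(2)*sqrt(-1/(C1 - a))/2
 g(a) = sqrt(2)*sqrt(-1/(C1 - a))/2


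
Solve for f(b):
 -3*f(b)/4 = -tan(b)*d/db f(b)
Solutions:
 f(b) = C1*sin(b)^(3/4)


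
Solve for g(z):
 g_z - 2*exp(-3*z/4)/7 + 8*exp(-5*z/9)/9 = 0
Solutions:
 g(z) = C1 - 8*exp(-3*z/4)/21 + 8*exp(-5*z/9)/5


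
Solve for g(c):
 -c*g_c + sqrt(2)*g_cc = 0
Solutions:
 g(c) = C1 + C2*erfi(2^(1/4)*c/2)


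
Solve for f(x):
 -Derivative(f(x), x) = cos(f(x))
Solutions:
 f(x) = pi - asin((C1 + exp(2*x))/(C1 - exp(2*x)))
 f(x) = asin((C1 + exp(2*x))/(C1 - exp(2*x)))


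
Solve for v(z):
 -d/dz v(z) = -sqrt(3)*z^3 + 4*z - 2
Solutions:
 v(z) = C1 + sqrt(3)*z^4/4 - 2*z^2 + 2*z


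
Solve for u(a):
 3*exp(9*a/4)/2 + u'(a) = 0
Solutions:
 u(a) = C1 - 2*exp(9*a/4)/3


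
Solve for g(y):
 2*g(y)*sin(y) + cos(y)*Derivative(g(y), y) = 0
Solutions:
 g(y) = C1*cos(y)^2


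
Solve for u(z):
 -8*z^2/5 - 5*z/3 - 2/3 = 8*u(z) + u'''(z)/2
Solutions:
 u(z) = C3*exp(-2*2^(1/3)*z) - z^2/5 - 5*z/24 + (C1*sin(2^(1/3)*sqrt(3)*z) + C2*cos(2^(1/3)*sqrt(3)*z))*exp(2^(1/3)*z) - 1/12


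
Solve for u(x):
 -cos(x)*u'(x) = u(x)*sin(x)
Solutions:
 u(x) = C1*cos(x)


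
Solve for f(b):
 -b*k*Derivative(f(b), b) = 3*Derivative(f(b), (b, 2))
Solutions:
 f(b) = Piecewise((-sqrt(6)*sqrt(pi)*C1*erf(sqrt(6)*b*sqrt(k)/6)/(2*sqrt(k)) - C2, (k > 0) | (k < 0)), (-C1*b - C2, True))


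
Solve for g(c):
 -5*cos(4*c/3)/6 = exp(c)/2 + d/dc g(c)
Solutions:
 g(c) = C1 - exp(c)/2 - 5*sin(4*c/3)/8


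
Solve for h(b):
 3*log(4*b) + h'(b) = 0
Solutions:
 h(b) = C1 - 3*b*log(b) - b*log(64) + 3*b


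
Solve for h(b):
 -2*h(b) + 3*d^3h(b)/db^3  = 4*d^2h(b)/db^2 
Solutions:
 h(b) = C1*exp(b*(-(9*sqrt(1113) + 307)^(1/3) - 16/(9*sqrt(1113) + 307)^(1/3) + 8)/18)*sin(sqrt(3)*b*(-(9*sqrt(1113) + 307)^(1/3) + 16/(9*sqrt(1113) + 307)^(1/3))/18) + C2*exp(b*(-(9*sqrt(1113) + 307)^(1/3) - 16/(9*sqrt(1113) + 307)^(1/3) + 8)/18)*cos(sqrt(3)*b*(-(9*sqrt(1113) + 307)^(1/3) + 16/(9*sqrt(1113) + 307)^(1/3))/18) + C3*exp(b*(16/(9*sqrt(1113) + 307)^(1/3) + 4 + (9*sqrt(1113) + 307)^(1/3))/9)


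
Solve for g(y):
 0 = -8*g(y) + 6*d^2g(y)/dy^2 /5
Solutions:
 g(y) = C1*exp(-2*sqrt(15)*y/3) + C2*exp(2*sqrt(15)*y/3)


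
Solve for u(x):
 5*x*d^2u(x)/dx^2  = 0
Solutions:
 u(x) = C1 + C2*x


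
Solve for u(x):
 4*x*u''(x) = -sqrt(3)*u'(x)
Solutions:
 u(x) = C1 + C2*x^(1 - sqrt(3)/4)


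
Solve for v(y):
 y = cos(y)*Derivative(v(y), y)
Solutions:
 v(y) = C1 + Integral(y/cos(y), y)


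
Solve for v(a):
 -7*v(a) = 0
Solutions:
 v(a) = 0


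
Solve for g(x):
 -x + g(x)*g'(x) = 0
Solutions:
 g(x) = -sqrt(C1 + x^2)
 g(x) = sqrt(C1 + x^2)


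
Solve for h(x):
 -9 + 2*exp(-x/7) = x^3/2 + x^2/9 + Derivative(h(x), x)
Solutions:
 h(x) = C1 - x^4/8 - x^3/27 - 9*x - 14*exp(-x/7)


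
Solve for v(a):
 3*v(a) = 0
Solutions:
 v(a) = 0


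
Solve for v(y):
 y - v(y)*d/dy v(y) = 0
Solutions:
 v(y) = -sqrt(C1 + y^2)
 v(y) = sqrt(C1 + y^2)


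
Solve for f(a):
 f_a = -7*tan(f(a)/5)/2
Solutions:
 f(a) = -5*asin(C1*exp(-7*a/10)) + 5*pi
 f(a) = 5*asin(C1*exp(-7*a/10))


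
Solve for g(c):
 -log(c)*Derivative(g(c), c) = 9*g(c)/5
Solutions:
 g(c) = C1*exp(-9*li(c)/5)


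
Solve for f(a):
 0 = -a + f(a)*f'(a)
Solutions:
 f(a) = -sqrt(C1 + a^2)
 f(a) = sqrt(C1 + a^2)


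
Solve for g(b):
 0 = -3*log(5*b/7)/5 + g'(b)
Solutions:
 g(b) = C1 + 3*b*log(b)/5 - 3*b*log(7)/5 - 3*b/5 + 3*b*log(5)/5


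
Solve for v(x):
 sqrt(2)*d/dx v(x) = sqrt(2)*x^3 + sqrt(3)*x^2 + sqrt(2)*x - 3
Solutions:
 v(x) = C1 + x^4/4 + sqrt(6)*x^3/6 + x^2/2 - 3*sqrt(2)*x/2


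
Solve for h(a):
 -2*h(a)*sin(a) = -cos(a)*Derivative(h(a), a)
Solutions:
 h(a) = C1/cos(a)^2


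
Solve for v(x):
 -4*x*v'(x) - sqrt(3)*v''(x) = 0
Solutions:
 v(x) = C1 + C2*erf(sqrt(2)*3^(3/4)*x/3)


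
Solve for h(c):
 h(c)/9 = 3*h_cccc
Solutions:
 h(c) = C1*exp(-3^(1/4)*c/3) + C2*exp(3^(1/4)*c/3) + C3*sin(3^(1/4)*c/3) + C4*cos(3^(1/4)*c/3)


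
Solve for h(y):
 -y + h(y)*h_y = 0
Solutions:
 h(y) = -sqrt(C1 + y^2)
 h(y) = sqrt(C1 + y^2)


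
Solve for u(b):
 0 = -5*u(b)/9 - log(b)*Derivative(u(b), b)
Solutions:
 u(b) = C1*exp(-5*li(b)/9)


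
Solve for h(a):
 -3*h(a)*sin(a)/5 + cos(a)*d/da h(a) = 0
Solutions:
 h(a) = C1/cos(a)^(3/5)


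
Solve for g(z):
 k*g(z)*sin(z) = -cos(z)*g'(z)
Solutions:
 g(z) = C1*exp(k*log(cos(z)))


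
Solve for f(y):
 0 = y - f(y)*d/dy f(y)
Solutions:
 f(y) = -sqrt(C1 + y^2)
 f(y) = sqrt(C1 + y^2)


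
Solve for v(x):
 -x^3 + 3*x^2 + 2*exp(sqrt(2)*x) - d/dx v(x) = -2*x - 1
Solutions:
 v(x) = C1 - x^4/4 + x^3 + x^2 + x + sqrt(2)*exp(sqrt(2)*x)


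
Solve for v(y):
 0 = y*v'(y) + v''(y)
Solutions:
 v(y) = C1 + C2*erf(sqrt(2)*y/2)


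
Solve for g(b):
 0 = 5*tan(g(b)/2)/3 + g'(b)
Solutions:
 g(b) = -2*asin(C1*exp(-5*b/6)) + 2*pi
 g(b) = 2*asin(C1*exp(-5*b/6))


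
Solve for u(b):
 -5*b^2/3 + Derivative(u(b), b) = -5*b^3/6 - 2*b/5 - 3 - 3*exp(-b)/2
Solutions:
 u(b) = C1 - 5*b^4/24 + 5*b^3/9 - b^2/5 - 3*b + 3*exp(-b)/2


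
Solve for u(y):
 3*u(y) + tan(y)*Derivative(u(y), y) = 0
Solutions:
 u(y) = C1/sin(y)^3


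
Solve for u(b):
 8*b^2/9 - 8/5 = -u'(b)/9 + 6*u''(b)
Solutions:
 u(b) = C1 + C2*exp(b/54) - 8*b^3/3 - 432*b^2 - 233208*b/5


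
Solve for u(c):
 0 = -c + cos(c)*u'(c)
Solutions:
 u(c) = C1 + Integral(c/cos(c), c)


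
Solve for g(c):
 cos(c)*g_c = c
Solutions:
 g(c) = C1 + Integral(c/cos(c), c)


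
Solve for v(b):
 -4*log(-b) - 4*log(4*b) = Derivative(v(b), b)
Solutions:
 v(b) = C1 - 8*b*log(b) + 4*b*(-2*log(2) + 2 - I*pi)


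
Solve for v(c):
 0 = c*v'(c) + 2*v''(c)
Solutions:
 v(c) = C1 + C2*erf(c/2)


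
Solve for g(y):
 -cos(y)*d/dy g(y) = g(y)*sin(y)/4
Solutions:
 g(y) = C1*cos(y)^(1/4)


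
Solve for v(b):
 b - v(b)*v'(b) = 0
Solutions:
 v(b) = -sqrt(C1 + b^2)
 v(b) = sqrt(C1 + b^2)


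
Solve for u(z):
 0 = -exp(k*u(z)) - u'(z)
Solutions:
 u(z) = Piecewise((log(1/(C1*k + k*z))/k, Ne(k, 0)), (nan, True))
 u(z) = Piecewise((C1 - z, Eq(k, 0)), (nan, True))


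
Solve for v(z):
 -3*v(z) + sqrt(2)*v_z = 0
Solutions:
 v(z) = C1*exp(3*sqrt(2)*z/2)


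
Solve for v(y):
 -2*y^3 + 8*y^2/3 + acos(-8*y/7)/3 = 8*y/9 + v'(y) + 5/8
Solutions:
 v(y) = C1 - y^4/2 + 8*y^3/9 - 4*y^2/9 + y*acos(-8*y/7)/3 - 5*y/8 + sqrt(49 - 64*y^2)/24


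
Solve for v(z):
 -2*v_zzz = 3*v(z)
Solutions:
 v(z) = C3*exp(-2^(2/3)*3^(1/3)*z/2) + (C1*sin(2^(2/3)*3^(5/6)*z/4) + C2*cos(2^(2/3)*3^(5/6)*z/4))*exp(2^(2/3)*3^(1/3)*z/4)


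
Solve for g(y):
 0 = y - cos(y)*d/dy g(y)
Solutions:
 g(y) = C1 + Integral(y/cos(y), y)


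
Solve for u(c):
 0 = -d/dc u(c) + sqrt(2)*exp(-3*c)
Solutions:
 u(c) = C1 - sqrt(2)*exp(-3*c)/3


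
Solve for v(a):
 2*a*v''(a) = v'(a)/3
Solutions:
 v(a) = C1 + C2*a^(7/6)


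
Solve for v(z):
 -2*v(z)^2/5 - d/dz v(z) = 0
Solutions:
 v(z) = 5/(C1 + 2*z)


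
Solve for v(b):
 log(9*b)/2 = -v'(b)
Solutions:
 v(b) = C1 - b*log(b)/2 - b*log(3) + b/2


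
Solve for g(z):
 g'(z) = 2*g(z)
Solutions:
 g(z) = C1*exp(2*z)


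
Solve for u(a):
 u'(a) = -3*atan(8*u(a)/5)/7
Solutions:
 Integral(1/atan(8*_y/5), (_y, u(a))) = C1 - 3*a/7


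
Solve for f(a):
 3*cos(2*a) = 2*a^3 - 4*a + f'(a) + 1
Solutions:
 f(a) = C1 - a^4/2 + 2*a^2 - a + 3*sin(2*a)/2


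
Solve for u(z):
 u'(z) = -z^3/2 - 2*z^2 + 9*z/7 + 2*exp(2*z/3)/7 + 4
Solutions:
 u(z) = C1 - z^4/8 - 2*z^3/3 + 9*z^2/14 + 4*z + 3*exp(2*z/3)/7


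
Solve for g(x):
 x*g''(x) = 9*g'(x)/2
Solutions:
 g(x) = C1 + C2*x^(11/2)


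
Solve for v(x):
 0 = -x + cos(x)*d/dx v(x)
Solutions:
 v(x) = C1 + Integral(x/cos(x), x)


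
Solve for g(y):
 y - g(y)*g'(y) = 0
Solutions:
 g(y) = -sqrt(C1 + y^2)
 g(y) = sqrt(C1 + y^2)


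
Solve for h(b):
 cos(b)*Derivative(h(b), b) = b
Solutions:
 h(b) = C1 + Integral(b/cos(b), b)


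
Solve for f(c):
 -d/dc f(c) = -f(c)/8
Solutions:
 f(c) = C1*exp(c/8)


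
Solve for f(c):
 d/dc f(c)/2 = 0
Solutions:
 f(c) = C1


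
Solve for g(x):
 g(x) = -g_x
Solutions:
 g(x) = C1*exp(-x)


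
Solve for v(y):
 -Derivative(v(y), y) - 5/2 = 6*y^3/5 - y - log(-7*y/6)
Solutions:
 v(y) = C1 - 3*y^4/10 + y^2/2 + y*log(-y) + y*(-7/2 - log(6) + log(7))


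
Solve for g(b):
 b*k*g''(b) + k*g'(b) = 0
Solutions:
 g(b) = C1 + C2*log(b)


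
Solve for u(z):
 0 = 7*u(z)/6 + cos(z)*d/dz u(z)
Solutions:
 u(z) = C1*(sin(z) - 1)^(7/12)/(sin(z) + 1)^(7/12)


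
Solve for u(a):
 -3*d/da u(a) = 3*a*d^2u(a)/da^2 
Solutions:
 u(a) = C1 + C2*log(a)


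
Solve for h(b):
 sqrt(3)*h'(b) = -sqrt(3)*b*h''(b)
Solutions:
 h(b) = C1 + C2*log(b)


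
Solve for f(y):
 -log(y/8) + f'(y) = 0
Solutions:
 f(y) = C1 + y*log(y) - y*log(8) - y


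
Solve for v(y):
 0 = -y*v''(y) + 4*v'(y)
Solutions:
 v(y) = C1 + C2*y^5


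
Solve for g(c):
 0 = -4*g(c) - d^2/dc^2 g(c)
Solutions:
 g(c) = C1*sin(2*c) + C2*cos(2*c)


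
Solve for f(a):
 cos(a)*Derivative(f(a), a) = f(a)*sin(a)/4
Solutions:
 f(a) = C1/cos(a)^(1/4)


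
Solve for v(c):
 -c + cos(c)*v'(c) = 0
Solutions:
 v(c) = C1 + Integral(c/cos(c), c)


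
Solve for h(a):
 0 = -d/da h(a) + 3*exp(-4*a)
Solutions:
 h(a) = C1 - 3*exp(-4*a)/4


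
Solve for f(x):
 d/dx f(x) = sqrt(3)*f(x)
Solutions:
 f(x) = C1*exp(sqrt(3)*x)


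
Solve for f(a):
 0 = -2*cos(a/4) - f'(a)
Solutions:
 f(a) = C1 - 8*sin(a/4)


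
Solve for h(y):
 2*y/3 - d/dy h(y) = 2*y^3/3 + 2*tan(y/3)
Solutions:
 h(y) = C1 - y^4/6 + y^2/3 + 6*log(cos(y/3))


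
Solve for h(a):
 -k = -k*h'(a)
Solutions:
 h(a) = C1 + a


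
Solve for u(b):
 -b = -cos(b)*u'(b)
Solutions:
 u(b) = C1 + Integral(b/cos(b), b)


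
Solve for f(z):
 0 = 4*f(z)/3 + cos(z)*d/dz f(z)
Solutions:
 f(z) = C1*(sin(z) - 1)^(2/3)/(sin(z) + 1)^(2/3)


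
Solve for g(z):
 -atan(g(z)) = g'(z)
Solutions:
 Integral(1/atan(_y), (_y, g(z))) = C1 - z


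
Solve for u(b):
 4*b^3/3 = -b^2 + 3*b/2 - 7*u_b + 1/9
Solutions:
 u(b) = C1 - b^4/21 - b^3/21 + 3*b^2/28 + b/63


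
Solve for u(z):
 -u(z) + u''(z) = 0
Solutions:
 u(z) = C1*exp(-z) + C2*exp(z)


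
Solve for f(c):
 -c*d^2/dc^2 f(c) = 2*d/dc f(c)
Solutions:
 f(c) = C1 + C2/c


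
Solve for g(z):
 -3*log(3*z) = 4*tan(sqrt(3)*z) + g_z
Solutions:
 g(z) = C1 - 3*z*log(z) - 3*z*log(3) + 3*z + 4*sqrt(3)*log(cos(sqrt(3)*z))/3


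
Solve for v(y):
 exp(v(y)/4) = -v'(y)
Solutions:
 v(y) = 4*log(1/(C1 + y)) + 8*log(2)


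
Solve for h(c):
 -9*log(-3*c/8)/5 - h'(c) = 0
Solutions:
 h(c) = C1 - 9*c*log(-c)/5 + 9*c*(-log(3) + 1 + 3*log(2))/5


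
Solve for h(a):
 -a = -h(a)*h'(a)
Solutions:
 h(a) = -sqrt(C1 + a^2)
 h(a) = sqrt(C1 + a^2)


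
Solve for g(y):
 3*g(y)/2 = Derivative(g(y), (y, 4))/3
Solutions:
 g(y) = C1*exp(-2^(3/4)*sqrt(3)*y/2) + C2*exp(2^(3/4)*sqrt(3)*y/2) + C3*sin(2^(3/4)*sqrt(3)*y/2) + C4*cos(2^(3/4)*sqrt(3)*y/2)


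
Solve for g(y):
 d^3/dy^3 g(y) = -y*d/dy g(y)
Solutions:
 g(y) = C1 + Integral(C2*airyai(-y) + C3*airybi(-y), y)


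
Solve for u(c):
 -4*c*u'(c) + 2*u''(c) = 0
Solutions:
 u(c) = C1 + C2*erfi(c)


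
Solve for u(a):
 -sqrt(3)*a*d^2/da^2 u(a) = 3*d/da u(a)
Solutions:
 u(a) = C1 + C2*a^(1 - sqrt(3))


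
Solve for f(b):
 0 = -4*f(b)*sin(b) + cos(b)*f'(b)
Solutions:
 f(b) = C1/cos(b)^4


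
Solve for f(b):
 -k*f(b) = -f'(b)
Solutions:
 f(b) = C1*exp(b*k)


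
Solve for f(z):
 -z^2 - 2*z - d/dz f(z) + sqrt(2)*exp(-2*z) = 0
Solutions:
 f(z) = C1 - z^3/3 - z^2 - sqrt(2)*exp(-2*z)/2


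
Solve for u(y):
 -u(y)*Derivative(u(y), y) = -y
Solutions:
 u(y) = -sqrt(C1 + y^2)
 u(y) = sqrt(C1 + y^2)


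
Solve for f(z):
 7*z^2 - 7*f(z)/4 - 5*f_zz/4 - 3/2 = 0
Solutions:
 f(z) = C1*sin(sqrt(35)*z/5) + C2*cos(sqrt(35)*z/5) + 4*z^2 - 46/7


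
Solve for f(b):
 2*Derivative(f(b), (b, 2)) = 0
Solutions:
 f(b) = C1 + C2*b


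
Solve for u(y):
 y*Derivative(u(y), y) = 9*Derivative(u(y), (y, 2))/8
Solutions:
 u(y) = C1 + C2*erfi(2*y/3)


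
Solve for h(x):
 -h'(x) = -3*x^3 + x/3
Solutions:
 h(x) = C1 + 3*x^4/4 - x^2/6


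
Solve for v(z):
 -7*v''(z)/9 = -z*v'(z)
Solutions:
 v(z) = C1 + C2*erfi(3*sqrt(14)*z/14)


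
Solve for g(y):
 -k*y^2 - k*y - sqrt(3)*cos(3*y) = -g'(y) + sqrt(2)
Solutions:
 g(y) = C1 + k*y^3/3 + k*y^2/2 + sqrt(2)*y + sqrt(3)*sin(3*y)/3


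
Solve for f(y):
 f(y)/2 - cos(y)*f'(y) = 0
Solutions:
 f(y) = C1*(sin(y) + 1)^(1/4)/(sin(y) - 1)^(1/4)


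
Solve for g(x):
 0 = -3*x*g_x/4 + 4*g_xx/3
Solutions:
 g(x) = C1 + C2*erfi(3*sqrt(2)*x/8)


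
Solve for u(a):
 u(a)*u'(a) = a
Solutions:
 u(a) = -sqrt(C1 + a^2)
 u(a) = sqrt(C1 + a^2)


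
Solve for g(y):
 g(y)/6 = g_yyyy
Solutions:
 g(y) = C1*exp(-6^(3/4)*y/6) + C2*exp(6^(3/4)*y/6) + C3*sin(6^(3/4)*y/6) + C4*cos(6^(3/4)*y/6)


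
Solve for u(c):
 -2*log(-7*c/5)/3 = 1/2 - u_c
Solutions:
 u(c) = C1 + 2*c*log(-c)/3 + c*(-4*log(5) - 1 + 4*log(7))/6


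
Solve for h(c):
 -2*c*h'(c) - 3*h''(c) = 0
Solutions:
 h(c) = C1 + C2*erf(sqrt(3)*c/3)


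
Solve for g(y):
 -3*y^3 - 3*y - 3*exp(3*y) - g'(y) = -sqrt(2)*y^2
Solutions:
 g(y) = C1 - 3*y^4/4 + sqrt(2)*y^3/3 - 3*y^2/2 - exp(3*y)


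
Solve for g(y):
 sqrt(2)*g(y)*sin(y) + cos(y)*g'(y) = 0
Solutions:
 g(y) = C1*cos(y)^(sqrt(2))


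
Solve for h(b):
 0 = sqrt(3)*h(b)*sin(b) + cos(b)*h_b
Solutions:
 h(b) = C1*cos(b)^(sqrt(3))


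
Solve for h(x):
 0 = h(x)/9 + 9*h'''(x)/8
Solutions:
 h(x) = C3*exp(-2*3^(2/3)*x/9) + (C1*sin(3^(1/6)*x/3) + C2*cos(3^(1/6)*x/3))*exp(3^(2/3)*x/9)


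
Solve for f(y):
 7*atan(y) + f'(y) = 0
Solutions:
 f(y) = C1 - 7*y*atan(y) + 7*log(y^2 + 1)/2


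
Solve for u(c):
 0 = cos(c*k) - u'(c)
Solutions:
 u(c) = C1 + sin(c*k)/k


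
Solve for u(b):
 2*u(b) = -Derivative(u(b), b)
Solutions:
 u(b) = C1*exp(-2*b)


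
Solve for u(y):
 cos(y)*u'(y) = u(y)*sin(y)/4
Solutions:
 u(y) = C1/cos(y)^(1/4)


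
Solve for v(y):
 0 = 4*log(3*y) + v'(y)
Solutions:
 v(y) = C1 - 4*y*log(y) - y*log(81) + 4*y


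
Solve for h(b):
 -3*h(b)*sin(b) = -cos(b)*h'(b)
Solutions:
 h(b) = C1/cos(b)^3


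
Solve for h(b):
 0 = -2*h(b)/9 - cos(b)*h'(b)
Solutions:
 h(b) = C1*(sin(b) - 1)^(1/9)/(sin(b) + 1)^(1/9)


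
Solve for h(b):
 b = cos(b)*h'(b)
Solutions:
 h(b) = C1 + Integral(b/cos(b), b)


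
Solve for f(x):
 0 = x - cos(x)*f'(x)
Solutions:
 f(x) = C1 + Integral(x/cos(x), x)


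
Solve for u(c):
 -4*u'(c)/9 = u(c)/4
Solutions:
 u(c) = C1*exp(-9*c/16)


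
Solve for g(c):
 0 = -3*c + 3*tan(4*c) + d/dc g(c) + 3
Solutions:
 g(c) = C1 + 3*c^2/2 - 3*c + 3*log(cos(4*c))/4


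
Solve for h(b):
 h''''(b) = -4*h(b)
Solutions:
 h(b) = (C1*sin(b) + C2*cos(b))*exp(-b) + (C3*sin(b) + C4*cos(b))*exp(b)


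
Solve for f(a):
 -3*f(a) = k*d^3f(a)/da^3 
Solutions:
 f(a) = C1*exp(3^(1/3)*a*(-1/k)^(1/3)) + C2*exp(a*(-1/k)^(1/3)*(-3^(1/3) + 3^(5/6)*I)/2) + C3*exp(-a*(-1/k)^(1/3)*(3^(1/3) + 3^(5/6)*I)/2)


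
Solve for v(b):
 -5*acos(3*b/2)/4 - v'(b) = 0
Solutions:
 v(b) = C1 - 5*b*acos(3*b/2)/4 + 5*sqrt(4 - 9*b^2)/12


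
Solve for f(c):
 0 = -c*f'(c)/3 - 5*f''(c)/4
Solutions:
 f(c) = C1 + C2*erf(sqrt(30)*c/15)


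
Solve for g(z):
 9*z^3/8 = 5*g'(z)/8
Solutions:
 g(z) = C1 + 9*z^4/20


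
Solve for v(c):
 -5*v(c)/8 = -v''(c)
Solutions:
 v(c) = C1*exp(-sqrt(10)*c/4) + C2*exp(sqrt(10)*c/4)


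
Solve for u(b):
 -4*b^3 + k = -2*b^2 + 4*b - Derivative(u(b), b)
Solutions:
 u(b) = C1 + b^4 - 2*b^3/3 + 2*b^2 - b*k


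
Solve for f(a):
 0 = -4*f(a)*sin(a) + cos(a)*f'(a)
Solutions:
 f(a) = C1/cos(a)^4


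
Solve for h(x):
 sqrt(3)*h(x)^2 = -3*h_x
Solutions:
 h(x) = 3/(C1 + sqrt(3)*x)


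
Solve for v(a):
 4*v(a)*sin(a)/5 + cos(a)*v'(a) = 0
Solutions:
 v(a) = C1*cos(a)^(4/5)


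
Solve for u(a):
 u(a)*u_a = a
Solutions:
 u(a) = -sqrt(C1 + a^2)
 u(a) = sqrt(C1 + a^2)


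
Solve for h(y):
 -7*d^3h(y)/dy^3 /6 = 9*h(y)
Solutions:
 h(y) = C3*exp(-3*2^(1/3)*7^(2/3)*y/7) + (C1*sin(3*2^(1/3)*sqrt(3)*7^(2/3)*y/14) + C2*cos(3*2^(1/3)*sqrt(3)*7^(2/3)*y/14))*exp(3*2^(1/3)*7^(2/3)*y/14)


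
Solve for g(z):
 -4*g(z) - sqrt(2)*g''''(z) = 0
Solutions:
 g(z) = (C1*sin(2^(7/8)*z/2) + C2*cos(2^(7/8)*z/2))*exp(-2^(7/8)*z/2) + (C3*sin(2^(7/8)*z/2) + C4*cos(2^(7/8)*z/2))*exp(2^(7/8)*z/2)


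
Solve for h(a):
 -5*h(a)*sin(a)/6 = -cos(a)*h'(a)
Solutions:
 h(a) = C1/cos(a)^(5/6)


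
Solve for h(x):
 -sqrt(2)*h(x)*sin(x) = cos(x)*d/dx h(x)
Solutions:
 h(x) = C1*cos(x)^(sqrt(2))


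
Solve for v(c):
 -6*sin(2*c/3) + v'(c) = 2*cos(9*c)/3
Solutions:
 v(c) = C1 + 2*sin(9*c)/27 - 9*cos(2*c/3)


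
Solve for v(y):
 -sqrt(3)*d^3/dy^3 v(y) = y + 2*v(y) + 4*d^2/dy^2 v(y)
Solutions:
 v(y) = C1*exp(y*(-8*sqrt(3) + 16/(sqrt(627) + 145*sqrt(3)/9)^(1/3) + 3*(sqrt(627) + 145*sqrt(3)/9)^(1/3))/18)*sin(sqrt(3)*y*(-3*(sqrt(627) + 145*sqrt(3)/9)^(1/3) + 16/(sqrt(627) + 145*sqrt(3)/9)^(1/3))/18) + C2*exp(y*(-8*sqrt(3) + 16/(sqrt(627) + 145*sqrt(3)/9)^(1/3) + 3*(sqrt(627) + 145*sqrt(3)/9)^(1/3))/18)*cos(sqrt(3)*y*(-3*(sqrt(627) + 145*sqrt(3)/9)^(1/3) + 16/(sqrt(627) + 145*sqrt(3)/9)^(1/3))/18) + C3*exp(-y*(16/(sqrt(627) + 145*sqrt(3)/9)^(1/3) + 4*sqrt(3) + 3*(sqrt(627) + 145*sqrt(3)/9)^(1/3))/9) - y/2


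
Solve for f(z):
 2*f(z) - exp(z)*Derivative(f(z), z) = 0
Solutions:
 f(z) = C1*exp(-2*exp(-z))


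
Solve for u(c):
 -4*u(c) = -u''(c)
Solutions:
 u(c) = C1*exp(-2*c) + C2*exp(2*c)


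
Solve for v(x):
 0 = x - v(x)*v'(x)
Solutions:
 v(x) = -sqrt(C1 + x^2)
 v(x) = sqrt(C1 + x^2)


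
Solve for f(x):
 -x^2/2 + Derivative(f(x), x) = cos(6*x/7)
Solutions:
 f(x) = C1 + x^3/6 + 7*sin(6*x/7)/6


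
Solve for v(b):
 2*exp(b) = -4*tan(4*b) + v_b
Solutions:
 v(b) = C1 + 2*exp(b) - log(cos(4*b))


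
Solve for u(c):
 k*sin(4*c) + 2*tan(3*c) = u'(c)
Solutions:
 u(c) = C1 - k*cos(4*c)/4 - 2*log(cos(3*c))/3


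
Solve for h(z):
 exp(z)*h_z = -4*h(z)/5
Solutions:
 h(z) = C1*exp(4*exp(-z)/5)


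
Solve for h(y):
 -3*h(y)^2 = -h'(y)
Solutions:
 h(y) = -1/(C1 + 3*y)


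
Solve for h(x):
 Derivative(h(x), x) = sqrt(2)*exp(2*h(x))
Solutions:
 h(x) = log(-sqrt(-1/(C1 + sqrt(2)*x))) - log(2)/2
 h(x) = log(-1/(C1 + sqrt(2)*x))/2 - log(2)/2


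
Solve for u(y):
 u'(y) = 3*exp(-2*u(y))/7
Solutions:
 u(y) = log(-sqrt(C1 + 42*y)) - log(7)
 u(y) = log(C1 + 42*y)/2 - log(7)


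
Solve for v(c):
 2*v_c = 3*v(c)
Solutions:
 v(c) = C1*exp(3*c/2)


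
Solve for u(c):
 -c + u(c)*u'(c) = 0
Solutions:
 u(c) = -sqrt(C1 + c^2)
 u(c) = sqrt(C1 + c^2)


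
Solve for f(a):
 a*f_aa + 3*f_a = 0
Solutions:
 f(a) = C1 + C2/a^2


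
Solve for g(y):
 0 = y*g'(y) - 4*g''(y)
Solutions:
 g(y) = C1 + C2*erfi(sqrt(2)*y/4)


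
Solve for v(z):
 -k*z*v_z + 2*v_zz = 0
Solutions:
 v(z) = Piecewise((-sqrt(pi)*C1*erf(z*sqrt(-k)/2)/sqrt(-k) - C2, (k > 0) | (k < 0)), (-C1*z - C2, True))
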